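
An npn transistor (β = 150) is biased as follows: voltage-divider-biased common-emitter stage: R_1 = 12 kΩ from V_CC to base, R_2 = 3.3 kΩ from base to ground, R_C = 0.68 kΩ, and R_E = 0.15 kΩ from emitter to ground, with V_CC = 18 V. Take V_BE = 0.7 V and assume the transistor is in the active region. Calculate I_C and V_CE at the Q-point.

Thevenize the base divider: V_Th = V_CC·R_2/(R_1+R_2) = 18×3.3/15.3 = 3.88 V, R_Th = R_1‖R_2 = 2.59 kΩ.
Base-emitter loop: V_Th = I_B·R_Th + V_BE + (β+1)I_B·R_E, so I_B = (3.88 − 0.7) / (2.59 + 151×0.15) = 0.126 mA.
I_C = β·I_B = 150×0.126 = 18.9 mA, and I_E = (β+1)I_B = 19 mA.
V_CE = V_CC − I_C·R_C − I_E·R_E = 18 − 18.9×0.68 − 19×0.15 = 2.28 V.
V_CE = 2.28 V > 0.2 V confirms active-region operation.

I_C ≈ 19 mA, V_CE ≈ 2.3 V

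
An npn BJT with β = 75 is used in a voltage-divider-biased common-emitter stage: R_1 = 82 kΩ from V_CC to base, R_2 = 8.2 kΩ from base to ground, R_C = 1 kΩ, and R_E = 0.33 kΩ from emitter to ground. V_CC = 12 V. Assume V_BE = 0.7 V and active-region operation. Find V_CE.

Thevenize the base divider: V_Th = V_CC·R_2/(R_1+R_2) = 12×8.2/90.2 = 1.09 V, R_Th = R_1‖R_2 = 7.45 kΩ.
Base-emitter loop: V_Th = I_B·R_Th + V_BE + (β+1)I_B·R_E, so I_B = (1.09 − 0.7) / (7.45 + 76×0.33) = 0.012 mA.
I_C = β·I_B = 75×0.012 = 0.901 mA, and I_E = (β+1)I_B = 0.913 mA.
V_CE = V_CC − I_C·R_C − I_E·R_E = 12 − 0.901×1 − 0.913×0.33 = 10.8 V.
V_CE = 10.8 V > 0.2 V confirms active-region operation.

V_CE ≈ 11 V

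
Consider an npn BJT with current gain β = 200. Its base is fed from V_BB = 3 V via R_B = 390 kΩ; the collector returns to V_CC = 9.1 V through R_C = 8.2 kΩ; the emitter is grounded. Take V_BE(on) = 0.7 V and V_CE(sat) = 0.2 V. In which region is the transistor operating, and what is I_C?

Assume active: I_B = (3 − 0.7)/390 = 0.0059 mA, giving I_C = β·I_B = 1.18 mA.
But then V_CE = 9.1 − 1.18×8.2 = -0.572 V < V_CE(sat) = 0.2 V — impossible in the active region.
So the transistor is saturated. With V_CE = 0.2 V, I_C = (V_CC − 0.2)/R_C = 8.9/8.2 = 1.09 mA.
Check: β·I_B = 1.18 mA > I_C = 1.09 mA, confirming saturation.

saturation; I_C ≈ 1.1 mA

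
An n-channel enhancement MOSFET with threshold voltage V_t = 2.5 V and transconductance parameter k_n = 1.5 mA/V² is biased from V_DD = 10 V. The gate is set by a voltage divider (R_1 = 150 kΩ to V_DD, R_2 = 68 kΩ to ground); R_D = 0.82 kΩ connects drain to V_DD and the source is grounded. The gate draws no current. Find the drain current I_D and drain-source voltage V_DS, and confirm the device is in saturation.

V_G = V_DD·R_2/(R_1+R_2) = 10×68/218 = 3.12 V. With the source grounded, V_GS = V_G = 3.12 V.
Assume saturation: I_D = (k_n/2)(V_GS − V_t)² = (1.5/2)×(3.12 − 2.5)² = 0.75×0.619² = 0.288 mA.
V_DS = V_DD − I_D·R_D = 10 − 0.288×0.82 = 9.76 V.
Saturation requires V_DS ≥ V_GS − V_t = 0.619 V; 9.76 ≥ 0.619 ✓.

I_D ≈ 0.29 mA, V_DS ≈ 9.8 V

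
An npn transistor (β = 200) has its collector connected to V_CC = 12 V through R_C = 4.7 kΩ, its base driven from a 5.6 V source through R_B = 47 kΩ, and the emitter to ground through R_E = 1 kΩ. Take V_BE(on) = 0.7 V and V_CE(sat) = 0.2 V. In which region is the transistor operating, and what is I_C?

saturation; I_C ≈ 2.1 mA

Assume active: I_B = (5.6 − 0.7)/(47 + 201×1) = 0.0198 mA, I_C = β·I_B = 3.95 mA.
Then V_CE = 12 − 3.95×4.7 − 3.97×1 = -10.5 V < 0.2 V — the active assumption fails.
Re-solve with V_CE = 0.2 V. KCL at the emitter: V_E/R_E = (V_BB−0.7−V_E)/R_B + (V_CC−0.2−V_E)/R_C, giving V_E = 2.12 V.
I_C = (V_CC − 0.2 − V_E)/R_C = (11.8 − 2.12)/4.7 = 2.06 mA.
Check: I_B = (4.9 − 2.12)/47 = 0.0592 mA, and β·I_B = 11.8 mA > I_C, confirming saturation.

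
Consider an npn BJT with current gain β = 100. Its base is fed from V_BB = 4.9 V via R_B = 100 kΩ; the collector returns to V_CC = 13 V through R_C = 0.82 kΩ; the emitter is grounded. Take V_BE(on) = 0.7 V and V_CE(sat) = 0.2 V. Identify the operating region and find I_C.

Assume active. Base-emitter loop: I_B = (V_BB − V_BE)/R_B = (4.9 − 0.7)/100 = 0.042 mA.
I_C = β·I_B = 100×0.042 = 4.2 mA.
V_CE = V_CC − I_C·R_C = 13 − 4.2×0.82 = 9.56 V > V_CE(sat), so the active-region assumption holds.

active; I_C ≈ 4.2 mA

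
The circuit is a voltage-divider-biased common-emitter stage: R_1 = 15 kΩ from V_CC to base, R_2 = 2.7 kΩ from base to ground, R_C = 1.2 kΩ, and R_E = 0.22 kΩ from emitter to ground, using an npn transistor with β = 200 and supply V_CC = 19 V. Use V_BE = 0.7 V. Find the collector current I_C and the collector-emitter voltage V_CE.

Thevenize the base divider: V_Th = V_CC·R_2/(R_1+R_2) = 19×2.7/17.7 = 2.9 V, R_Th = R_1‖R_2 = 2.29 kΩ.
Base-emitter loop: V_Th = I_B·R_Th + V_BE + (β+1)I_B·R_E, so I_B = (2.9 − 0.7) / (2.29 + 201×0.22) = 0.0473 mA.
I_C = β·I_B = 200×0.0473 = 9.45 mA, and I_E = (β+1)I_B = 9.5 mA.
V_CE = V_CC − I_C·R_C − I_E·R_E = 19 − 9.45×1.2 − 9.5×0.22 = 5.57 V.
V_CE = 5.57 V > 0.2 V confirms active-region operation.

I_C ≈ 9.5 mA, V_CE ≈ 5.6 V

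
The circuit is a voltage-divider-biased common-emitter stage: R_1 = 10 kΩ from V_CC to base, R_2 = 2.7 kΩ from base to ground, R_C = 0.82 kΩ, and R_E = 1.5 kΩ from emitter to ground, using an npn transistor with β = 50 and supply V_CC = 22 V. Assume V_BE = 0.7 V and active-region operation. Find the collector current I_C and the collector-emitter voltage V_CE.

Thevenize the base divider: V_Th = V_CC·R_2/(R_1+R_2) = 22×2.7/12.7 = 4.68 V, R_Th = R_1‖R_2 = 2.13 kΩ.
Base-emitter loop: V_Th = I_B·R_Th + V_BE + (β+1)I_B·R_E, so I_B = (4.68 − 0.7) / (2.13 + 51×1.5) = 0.0506 mA.
I_C = β·I_B = 50×0.0506 = 2.53 mA, and I_E = (β+1)I_B = 2.58 mA.
V_CE = V_CC − I_C·R_C − I_E·R_E = 22 − 2.53×0.82 − 2.58×1.5 = 16.1 V.
V_CE = 16.1 V > 0.2 V confirms active-region operation.

I_C ≈ 2.5 mA, V_CE ≈ 16 V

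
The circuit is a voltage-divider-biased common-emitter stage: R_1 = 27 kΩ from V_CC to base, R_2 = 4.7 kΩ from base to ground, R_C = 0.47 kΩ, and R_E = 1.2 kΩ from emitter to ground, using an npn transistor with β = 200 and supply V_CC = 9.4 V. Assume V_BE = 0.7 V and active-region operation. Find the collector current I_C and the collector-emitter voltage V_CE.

Thevenize the base divider: V_Th = V_CC·R_2/(R_1+R_2) = 9.4×4.7/31.7 = 1.39 V, R_Th = R_1‖R_2 = 4 kΩ.
Base-emitter loop: V_Th = I_B·R_Th + V_BE + (β+1)I_B·R_E, so I_B = (1.39 − 0.7) / (4 + 201×1.2) = 0.00283 mA.
I_C = β·I_B = 200×0.00283 = 0.566 mA, and I_E = (β+1)I_B = 0.569 mA.
V_CE = V_CC − I_C·R_C − I_E·R_E = 9.4 − 0.566×0.47 − 0.569×1.2 = 8.45 V.
V_CE = 8.45 V > 0.2 V confirms active-region operation.

I_C ≈ 0.57 mA, V_CE ≈ 8.5 V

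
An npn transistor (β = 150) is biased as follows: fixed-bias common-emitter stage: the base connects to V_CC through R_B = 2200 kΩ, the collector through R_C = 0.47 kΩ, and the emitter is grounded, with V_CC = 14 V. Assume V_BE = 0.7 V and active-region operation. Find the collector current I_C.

Base loop: V_CC = I_B·R_B + V_BE, so I_B = (14 − 0.7)/2200 kΩ = 0.00605 mA.
In the active region I_C = β·I_B = 150 × 0.00605 = 0.907 mA.
Collector loop: V_CE = V_CC − I_C·R_C = 14 − 0.907×0.47 = 13.6 V.
Since V_CE = 13.6 V > V_CE(sat) ≈ 0.2 V, the transistor is in the active region as assumed.

I_C ≈ 0.91 mA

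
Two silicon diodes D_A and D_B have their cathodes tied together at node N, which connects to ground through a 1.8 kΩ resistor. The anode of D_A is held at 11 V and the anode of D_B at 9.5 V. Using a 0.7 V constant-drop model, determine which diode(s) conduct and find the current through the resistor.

Assume both conduct. Then node N would need to be at both 11−0.7 = 10.3 V and 9.5−0.7 = 8.8 V, which is impossible.
Assume only D_A conducts: V_N = 11 − 0.7 = 10.3 V, so I_R = 10.3/1.8 = 5.72 mA.
Check D_B: its anode-to-cathode voltage is 9.5 − 10.3 = -0.8 V < 0.7 V, so it is off. The assumption is consistent.

Only D_A conducts; I_R ≈ 5.7 mA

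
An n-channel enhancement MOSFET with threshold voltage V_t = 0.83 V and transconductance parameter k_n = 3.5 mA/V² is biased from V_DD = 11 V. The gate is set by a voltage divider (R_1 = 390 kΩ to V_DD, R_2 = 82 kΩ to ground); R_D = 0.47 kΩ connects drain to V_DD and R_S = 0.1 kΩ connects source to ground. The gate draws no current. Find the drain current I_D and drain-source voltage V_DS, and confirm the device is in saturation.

V_G = V_DD·R_2/(R_1+R_2) = 11×82/472 = 1.91 V.
Assume saturation: I_D = (k_n/2)(V_GS − V_t)² with V_GS = V_G − I_D·R_S = 1.91 − 0.1·I_D.
Substituting gives 0.0175·I_D² − 1.38·I_D + 2.05 = 0, with roots I_D = 1.51 or 77.3 mA.
The root I_D = 77.3 mA gives V_GS = -5.81 V ≤ V_t, so take I_D = 1.51 mA.
Then V_GS = 1.76 V and V_DS = V_DD − I_D(R_D+R_S) = 11 − 1.51×0.57 = 10.1 V.
Saturation requires V_DS ≥ V_GS − V_t = 0.93 V; 10.1 ≥ 0.93 ✓.

I_D ≈ 1.5 mA, V_DS ≈ 10 V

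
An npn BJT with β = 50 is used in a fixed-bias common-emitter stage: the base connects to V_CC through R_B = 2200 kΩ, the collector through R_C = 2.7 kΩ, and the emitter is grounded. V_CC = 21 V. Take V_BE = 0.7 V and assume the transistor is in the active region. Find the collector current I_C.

I_C ≈ 0.46 mA

Base loop: V_CC = I_B·R_B + V_BE, so I_B = (21 − 0.7)/2200 kΩ = 0.00923 mA.
In the active region I_C = β·I_B = 50 × 0.00923 = 0.461 mA.
Collector loop: V_CE = V_CC − I_C·R_C = 21 − 0.461×2.7 = 19.8 V.
Since V_CE = 19.8 V > V_CE(sat) ≈ 0.2 V, the transistor is in the active region as assumed.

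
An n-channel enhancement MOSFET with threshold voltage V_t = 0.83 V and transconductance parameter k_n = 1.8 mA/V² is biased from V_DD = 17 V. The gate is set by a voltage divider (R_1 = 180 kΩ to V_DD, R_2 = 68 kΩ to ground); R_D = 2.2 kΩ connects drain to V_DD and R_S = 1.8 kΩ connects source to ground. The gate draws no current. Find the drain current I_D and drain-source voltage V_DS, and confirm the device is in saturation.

I_D ≈ 1.4 mA, V_DS ≈ 11 V

V_G = V_DD·R_2/(R_1+R_2) = 17×68/248 = 4.66 V.
Assume saturation: I_D = (k_n/2)(V_GS − V_t)² with V_GS = V_G − I_D·R_S = 4.66 − 1.8·I_D.
Substituting gives 2.92·I_D² − 13.4·I_D + 13.2 = 0, with roots I_D = 1.43 or 3.17 mA.
The root I_D = 3.17 mA gives V_GS = -1.05 V ≤ V_t, so take I_D = 1.43 mA.
Then V_GS = 2.09 V and V_DS = V_DD − I_D(R_D+R_S) = 17 − 1.43×4 = 11.3 V.
Saturation requires V_DS ≥ V_GS − V_t = 1.26 V; 11.3 ≥ 1.26 ✓.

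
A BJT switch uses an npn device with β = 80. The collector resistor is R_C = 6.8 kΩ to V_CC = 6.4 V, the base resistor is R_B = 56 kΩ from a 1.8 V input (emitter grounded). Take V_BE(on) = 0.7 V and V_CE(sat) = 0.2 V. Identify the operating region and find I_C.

saturation; I_C ≈ 0.91 mA

Assume active: I_B = (1.8 − 0.7)/56 = 0.0196 mA, giving I_C = β·I_B = 1.57 mA.
But then V_CE = 6.4 − 1.57×6.8 = -4.29 V < V_CE(sat) = 0.2 V — impossible in the active region.
So the transistor is saturated. With V_CE = 0.2 V, I_C = (V_CC − 0.2)/R_C = 6.2/6.8 = 0.912 mA.
Check: β·I_B = 1.57 mA > I_C = 0.912 mA, confirming saturation.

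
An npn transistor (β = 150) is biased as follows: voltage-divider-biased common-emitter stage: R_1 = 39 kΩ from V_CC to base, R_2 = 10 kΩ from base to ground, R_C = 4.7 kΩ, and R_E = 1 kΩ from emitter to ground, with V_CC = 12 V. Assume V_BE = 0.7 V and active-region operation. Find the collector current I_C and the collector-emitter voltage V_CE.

Thevenize the base divider: V_Th = V_CC·R_2/(R_1+R_2) = 12×10/49 = 2.45 V, R_Th = R_1‖R_2 = 7.96 kΩ.
Base-emitter loop: V_Th = I_B·R_Th + V_BE + (β+1)I_B·R_E, so I_B = (2.45 − 0.7) / (7.96 + 151×1) = 0.011 mA.
I_C = β·I_B = 150×0.011 = 1.65 mA, and I_E = (β+1)I_B = 1.66 mA.
V_CE = V_CC − I_C·R_C − I_E·R_E = 12 − 1.65×4.7 − 1.66×1 = 2.58 V.
V_CE = 2.58 V > 0.2 V confirms active-region operation.

I_C ≈ 1.7 mA, V_CE ≈ 2.6 V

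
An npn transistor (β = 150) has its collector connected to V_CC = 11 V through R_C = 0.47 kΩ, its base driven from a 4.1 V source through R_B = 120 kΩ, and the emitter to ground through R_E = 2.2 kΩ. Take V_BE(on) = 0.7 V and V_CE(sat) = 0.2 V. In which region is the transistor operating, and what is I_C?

active; I_C ≈ 1.1 mA

Assume active. Base-emitter loop: I_B = (V_BB − V_BE)/(R_B + (β+1)R_E) = (4.1 − 0.7)/(120 + 151×2.2) = 0.00752 mA.
I_C = β·I_B = 150×0.00752 = 1.13 mA.
V_CE = V_CC − I_C·R_C − I_E·R_E = 11 − 1.13×0.47 − 1.14×2.2 = 7.97 V > V_CE(sat), so the active-region assumption holds.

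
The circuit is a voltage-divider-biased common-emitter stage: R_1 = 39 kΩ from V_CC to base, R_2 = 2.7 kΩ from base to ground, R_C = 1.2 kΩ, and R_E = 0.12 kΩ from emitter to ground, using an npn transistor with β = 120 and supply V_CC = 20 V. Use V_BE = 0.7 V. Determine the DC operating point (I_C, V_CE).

Thevenize the base divider: V_Th = V_CC·R_2/(R_1+R_2) = 20×2.7/41.7 = 1.29 V, R_Th = R_1‖R_2 = 2.53 kΩ.
Base-emitter loop: V_Th = I_B·R_Th + V_BE + (β+1)I_B·R_E, so I_B = (1.29 − 0.7) / (2.53 + 121×0.12) = 0.0349 mA.
I_C = β·I_B = 120×0.0349 = 4.19 mA, and I_E = (β+1)I_B = 4.22 mA.
V_CE = V_CC − I_C·R_C − I_E·R_E = 20 − 4.19×1.2 − 4.22×0.12 = 14.5 V.
V_CE = 14.5 V > 0.2 V confirms active-region operation.

I_C ≈ 4.2 mA, V_CE ≈ 14 V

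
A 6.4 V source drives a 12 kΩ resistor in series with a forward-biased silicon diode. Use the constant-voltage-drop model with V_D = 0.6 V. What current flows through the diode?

I ≈ 0.48 mA

KVL around the loop: 6.4 = V_D + I·R = 0.6 + I × 12 kΩ.
So I = (6.4 − 0.6) / 12 kΩ = 5.8 / 12 = 0.483 mA.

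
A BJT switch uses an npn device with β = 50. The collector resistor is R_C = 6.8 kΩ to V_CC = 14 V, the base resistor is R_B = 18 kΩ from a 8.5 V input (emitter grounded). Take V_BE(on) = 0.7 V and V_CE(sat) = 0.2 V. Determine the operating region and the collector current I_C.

saturation; I_C ≈ 2 mA

Assume active: I_B = (8.5 − 0.7)/18 = 0.433 mA, giving I_C = β·I_B = 21.7 mA.
But then V_CE = 14 − 21.7×6.8 = -133 V < V_CE(sat) = 0.2 V — impossible in the active region.
So the transistor is saturated. With V_CE = 0.2 V, I_C = (V_CC − 0.2)/R_C = 13.8/6.8 = 2.03 mA.
Check: β·I_B = 21.7 mA > I_C = 2.03 mA, confirming saturation.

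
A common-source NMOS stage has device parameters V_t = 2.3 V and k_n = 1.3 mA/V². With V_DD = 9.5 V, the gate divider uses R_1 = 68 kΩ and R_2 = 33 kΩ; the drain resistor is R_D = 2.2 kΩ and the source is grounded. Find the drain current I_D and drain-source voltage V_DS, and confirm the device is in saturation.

V_G = V_DD·R_2/(R_1+R_2) = 9.5×33/101 = 3.1 V. With the source grounded, V_GS = V_G = 3.1 V.
Assume saturation: I_D = (k_n/2)(V_GS − V_t)² = (1.3/2)×(3.1 − 2.3)² = 0.65×0.804² = 0.42 mA.
V_DS = V_DD − I_D·R_D = 9.5 − 0.42×2.2 = 8.58 V.
Saturation requires V_DS ≥ V_GS − V_t = 0.804 V; 8.58 ≥ 0.804 ✓.

I_D ≈ 0.42 mA, V_DS ≈ 8.6 V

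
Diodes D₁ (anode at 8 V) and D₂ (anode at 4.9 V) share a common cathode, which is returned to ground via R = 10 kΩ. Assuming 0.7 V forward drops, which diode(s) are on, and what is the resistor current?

Assume both conduct. Then node N would need to be at both 8−0.7 = 7.3 V and 4.9−0.7 = 4.2 V, which is impossible.
Assume only D₁ conducts: V_N = 8 − 0.7 = 7.3 V, so I_R = 7.3/10 = 0.73 mA.
Check D₂: its anode-to-cathode voltage is 4.9 − 7.3 = -2.4 V < 0.7 V, so it is off. The assumption is consistent.

Only D₁ conducts; I_R ≈ 0.73 mA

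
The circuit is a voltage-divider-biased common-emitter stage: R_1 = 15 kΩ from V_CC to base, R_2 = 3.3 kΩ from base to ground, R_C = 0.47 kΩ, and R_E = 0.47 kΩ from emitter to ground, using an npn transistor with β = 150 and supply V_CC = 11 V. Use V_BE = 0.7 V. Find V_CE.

V_CE ≈ 8.5 V

Thevenize the base divider: V_Th = V_CC·R_2/(R_1+R_2) = 11×3.3/18.3 = 1.98 V, R_Th = R_1‖R_2 = 2.7 kΩ.
Base-emitter loop: V_Th = I_B·R_Th + V_BE + (β+1)I_B·R_E, so I_B = (1.98 − 0.7) / (2.7 + 151×0.47) = 0.0174 mA.
I_C = β·I_B = 150×0.0174 = 2.61 mA, and I_E = (β+1)I_B = 2.63 mA.
V_CE = V_CC − I_C·R_C − I_E·R_E = 11 − 2.61×0.47 − 2.63×0.47 = 8.54 V.
V_CE = 8.54 V > 0.2 V confirms active-region operation.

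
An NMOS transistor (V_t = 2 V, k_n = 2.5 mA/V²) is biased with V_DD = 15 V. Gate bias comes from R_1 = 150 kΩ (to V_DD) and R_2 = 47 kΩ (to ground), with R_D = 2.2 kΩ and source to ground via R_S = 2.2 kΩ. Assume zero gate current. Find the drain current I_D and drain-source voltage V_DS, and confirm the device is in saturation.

I_D ≈ 0.45 mA, V_DS ≈ 13 V

V_G = V_DD·R_2/(R_1+R_2) = 15×47/197 = 3.58 V.
Assume saturation: I_D = (k_n/2)(V_GS − V_t)² with V_GS = V_G − I_D·R_S = 3.58 − 2.2·I_D.
Substituting gives 6.05·I_D² − 9.68·I_D + 3.12 = 0, with roots I_D = 0.446 or 1.15 mA.
The root I_D = 1.15 mA gives V_GS = 1.04 V ≤ V_t, so take I_D = 0.446 mA.
Then V_GS = 2.6 V and V_DS = V_DD − I_D(R_D+R_S) = 15 − 0.446×4.4 = 13 V.
Saturation requires V_DS ≥ V_GS − V_t = 0.597 V; 13 ≥ 0.597 ✓.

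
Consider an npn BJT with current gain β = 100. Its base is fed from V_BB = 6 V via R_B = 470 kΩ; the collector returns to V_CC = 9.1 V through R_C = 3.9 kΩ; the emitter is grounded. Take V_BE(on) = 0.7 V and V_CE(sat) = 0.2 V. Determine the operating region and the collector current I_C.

Assume active. Base-emitter loop: I_B = (V_BB − V_BE)/R_B = (6 − 0.7)/470 = 0.0113 mA.
I_C = β·I_B = 100×0.0113 = 1.13 mA.
V_CE = V_CC − I_C·R_C = 9.1 − 1.13×3.9 = 4.7 V > V_CE(sat), so the active-region assumption holds.

active; I_C ≈ 1.1 mA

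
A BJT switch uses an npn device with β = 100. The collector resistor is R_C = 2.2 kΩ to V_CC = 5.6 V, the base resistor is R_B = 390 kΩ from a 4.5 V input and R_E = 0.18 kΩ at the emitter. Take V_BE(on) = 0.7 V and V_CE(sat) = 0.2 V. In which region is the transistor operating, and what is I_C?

active; I_C ≈ 0.93 mA

Assume active. Base-emitter loop: I_B = (V_BB − V_BE)/(R_B + (β+1)R_E) = (4.5 − 0.7)/(390 + 101×0.18) = 0.00931 mA.
I_C = β·I_B = 100×0.00931 = 0.931 mA.
V_CE = V_CC − I_C·R_C − I_E·R_E = 5.6 − 0.931×2.2 − 0.94×0.18 = 3.38 V > V_CE(sat), so the active-region assumption holds.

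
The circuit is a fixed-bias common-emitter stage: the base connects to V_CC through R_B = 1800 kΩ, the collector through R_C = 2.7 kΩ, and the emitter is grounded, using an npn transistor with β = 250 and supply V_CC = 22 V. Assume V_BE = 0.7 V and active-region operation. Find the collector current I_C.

Base loop: V_CC = I_B·R_B + V_BE, so I_B = (22 − 0.7)/1800 kΩ = 0.0118 mA.
In the active region I_C = β·I_B = 250 × 0.0118 = 2.96 mA.
Collector loop: V_CE = V_CC − I_C·R_C = 22 − 2.96×2.7 = 14 V.
Since V_CE = 14 V > V_CE(sat) ≈ 0.2 V, the transistor is in the active region as assumed.

I_C ≈ 3 mA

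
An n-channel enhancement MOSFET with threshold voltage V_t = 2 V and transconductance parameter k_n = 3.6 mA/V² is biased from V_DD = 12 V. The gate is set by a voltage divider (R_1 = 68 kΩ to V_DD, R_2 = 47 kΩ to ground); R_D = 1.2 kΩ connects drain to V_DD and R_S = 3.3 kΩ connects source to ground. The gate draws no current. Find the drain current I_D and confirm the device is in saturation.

I_D ≈ 0.69 mA

V_G = V_DD·R_2/(R_1+R_2) = 12×47/115 = 4.9 V.
Assume saturation: I_D = (k_n/2)(V_GS − V_t)² with V_GS = V_G − I_D·R_S = 4.9 − 3.3·I_D.
Substituting gives 19.6·I_D² − 35.5·I_D + 15.2 = 0, with roots I_D = 0.692 or 1.12 mA.
The root I_D = 1.12 mA gives V_GS = 1.21 V ≤ V_t, so take I_D = 0.692 mA.
Then V_GS = 2.62 V and V_DS = V_DD − I_D(R_D+R_S) = 12 − 0.692×4.5 = 8.89 V.
Saturation requires V_DS ≥ V_GS − V_t = 0.62 V; 8.89 ≥ 0.62 ✓.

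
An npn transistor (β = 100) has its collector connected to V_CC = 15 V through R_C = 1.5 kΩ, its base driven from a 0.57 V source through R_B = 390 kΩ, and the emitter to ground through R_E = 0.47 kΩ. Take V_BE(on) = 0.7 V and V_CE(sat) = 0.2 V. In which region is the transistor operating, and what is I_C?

cutoff; I_C ≈ 0

V_BB = 0.57 V ≤ V_BE(on) = 0.7 V, so the base-emitter junction is not forward biased.
The transistor is in cutoff: I_B = I_C = 0.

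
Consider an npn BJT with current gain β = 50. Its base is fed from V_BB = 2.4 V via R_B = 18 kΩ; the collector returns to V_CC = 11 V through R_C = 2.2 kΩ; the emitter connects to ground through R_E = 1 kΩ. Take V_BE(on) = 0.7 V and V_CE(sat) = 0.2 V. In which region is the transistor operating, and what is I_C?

Assume active. Base-emitter loop: I_B = (V_BB − V_BE)/(R_B + (β+1)R_E) = (2.4 − 0.7)/(18 + 51×1) = 0.0246 mA.
I_C = β·I_B = 50×0.0246 = 1.23 mA.
V_CE = V_CC − I_C·R_C − I_E·R_E = 11 − 1.23×2.2 − 1.26×1 = 7.03 V > V_CE(sat), so the active-region assumption holds.

active; I_C ≈ 1.2 mA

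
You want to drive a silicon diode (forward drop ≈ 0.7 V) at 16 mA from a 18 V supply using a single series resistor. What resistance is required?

R ≈ 1.1 kΩ

The resistor drops V_S − V_D = 18 − 0.7 = 17.3 V at 16 mA.
R = 17.3 V / 16 mA = 1.08 kΩ.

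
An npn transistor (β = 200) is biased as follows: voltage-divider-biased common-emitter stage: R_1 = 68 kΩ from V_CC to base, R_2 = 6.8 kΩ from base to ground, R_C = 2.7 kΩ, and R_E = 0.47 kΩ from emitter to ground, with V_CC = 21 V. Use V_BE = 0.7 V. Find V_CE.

V_CE ≈ 13 V

Thevenize the base divider: V_Th = V_CC·R_2/(R_1+R_2) = 21×6.8/74.8 = 1.91 V, R_Th = R_1‖R_2 = 6.18 kΩ.
Base-emitter loop: V_Th = I_B·R_Th + V_BE + (β+1)I_B·R_E, so I_B = (1.91 − 0.7) / (6.18 + 201×0.47) = 0.012 mA.
I_C = β·I_B = 200×0.012 = 2.4 mA, and I_E = (β+1)I_B = 2.41 mA.
V_CE = V_CC − I_C·R_C − I_E·R_E = 21 − 2.4×2.7 − 2.41×0.47 = 13.4 V.
V_CE = 13.4 V > 0.2 V confirms active-region operation.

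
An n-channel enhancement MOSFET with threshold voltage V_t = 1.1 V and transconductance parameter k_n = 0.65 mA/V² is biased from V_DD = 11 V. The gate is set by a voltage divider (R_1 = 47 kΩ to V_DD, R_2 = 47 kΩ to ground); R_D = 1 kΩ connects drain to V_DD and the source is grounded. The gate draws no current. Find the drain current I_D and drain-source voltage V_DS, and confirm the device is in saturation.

V_G = V_DD·R_2/(R_1+R_2) = 11×47/94 = 5.5 V. With the source grounded, V_GS = V_G = 5.5 V.
Assume saturation: I_D = (k_n/2)(V_GS − V_t)² = (0.65/2)×(5.5 − 1.1)² = 0.325×4.4² = 6.29 mA.
V_DS = V_DD − I_D·R_D = 11 − 6.29×1 = 4.71 V.
Saturation requires V_DS ≥ V_GS − V_t = 4.4 V; 4.71 ≥ 4.4 ✓.

I_D ≈ 6.3 mA, V_DS ≈ 4.7 V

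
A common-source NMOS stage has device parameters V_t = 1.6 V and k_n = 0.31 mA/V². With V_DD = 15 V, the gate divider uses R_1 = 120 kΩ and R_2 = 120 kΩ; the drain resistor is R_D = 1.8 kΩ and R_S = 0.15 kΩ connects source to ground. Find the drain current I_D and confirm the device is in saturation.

I_D ≈ 4.3 mA

V_G = V_DD·R_2/(R_1+R_2) = 15×120/240 = 7.5 V.
Assume saturation: I_D = (k_n/2)(V_GS − V_t)² with V_GS = V_G − I_D·R_S = 7.5 − 0.15·I_D.
Substituting gives 0.00349·I_D² − 1.27·I_D + 5.4 = 0, with roots I_D = 4.28 or 361 mA.
The root I_D = 361 mA gives V_GS = -46.7 V ≤ V_t, so take I_D = 4.28 mA.
Then V_GS = 6.86 V and V_DS = V_DD − I_D(R_D+R_S) = 15 − 4.28×1.95 = 6.65 V.
Saturation requires V_DS ≥ V_GS − V_t = 5.26 V; 6.65 ≥ 5.26 ✓.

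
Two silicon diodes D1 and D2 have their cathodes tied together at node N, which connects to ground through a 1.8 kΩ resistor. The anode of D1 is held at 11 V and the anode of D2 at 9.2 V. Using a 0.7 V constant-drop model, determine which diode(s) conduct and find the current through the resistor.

Assume both conduct. Then node N would need to be at both 11−0.7 = 10.3 V and 9.2−0.7 = 8.5 V, which is impossible.
Assume only D1 conducts: V_N = 11 − 0.7 = 10.3 V, so I_R = 10.3/1.8 = 5.72 mA.
Check D2: its anode-to-cathode voltage is 9.2 − 10.3 = -1.1 V < 0.7 V, so it is off. The assumption is consistent.

Only D1 conducts; I_R ≈ 5.7 mA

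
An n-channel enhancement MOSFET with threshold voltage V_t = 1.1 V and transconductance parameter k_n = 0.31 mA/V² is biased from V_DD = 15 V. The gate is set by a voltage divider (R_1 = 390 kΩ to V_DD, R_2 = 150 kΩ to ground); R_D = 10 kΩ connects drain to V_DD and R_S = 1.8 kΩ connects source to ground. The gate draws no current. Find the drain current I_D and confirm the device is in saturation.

I_D ≈ 0.61 mA

V_G = V_DD·R_2/(R_1+R_2) = 15×150/540 = 4.17 V.
Assume saturation: I_D = (k_n/2)(V_GS − V_t)² with V_GS = V_G − I_D·R_S = 4.17 − 1.8·I_D.
Substituting gives 0.502·I_D² − 2.71·I_D + 1.46 = 0, with roots I_D = 0.606 or 4.79 mA.
The root I_D = 4.79 mA gives V_GS = -4.46 V ≤ V_t, so take I_D = 0.606 mA.
Then V_GS = 3.08 V and V_DS = V_DD − I_D(R_D+R_S) = 15 − 0.606×11.8 = 7.85 V.
Saturation requires V_DS ≥ V_GS − V_t = 1.98 V; 7.85 ≥ 1.98 ✓.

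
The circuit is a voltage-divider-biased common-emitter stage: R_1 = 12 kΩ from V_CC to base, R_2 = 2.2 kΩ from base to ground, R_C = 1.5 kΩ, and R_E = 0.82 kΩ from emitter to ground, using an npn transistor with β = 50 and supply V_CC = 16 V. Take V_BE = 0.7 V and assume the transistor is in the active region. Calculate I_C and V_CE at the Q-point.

I_C ≈ 2 mA, V_CE ≈ 11 V

Thevenize the base divider: V_Th = V_CC·R_2/(R_1+R_2) = 16×2.2/14.2 = 2.48 V, R_Th = R_1‖R_2 = 1.86 kΩ.
Base-emitter loop: V_Th = I_B·R_Th + V_BE + (β+1)I_B·R_E, so I_B = (2.48 − 0.7) / (1.86 + 51×0.82) = 0.0407 mA.
I_C = β·I_B = 50×0.0407 = 2.04 mA, and I_E = (β+1)I_B = 2.08 mA.
V_CE = V_CC − I_C·R_C − I_E·R_E = 16 − 2.04×1.5 − 2.08×0.82 = 11.2 V.
V_CE = 11.2 V > 0.2 V confirms active-region operation.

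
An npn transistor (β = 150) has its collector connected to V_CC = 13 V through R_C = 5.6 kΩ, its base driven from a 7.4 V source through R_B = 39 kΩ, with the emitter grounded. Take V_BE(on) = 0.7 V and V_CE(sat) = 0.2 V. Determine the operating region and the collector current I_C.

saturation; I_C ≈ 2.3 mA

Assume active: I_B = (7.4 − 0.7)/39 = 0.172 mA, giving I_C = β·I_B = 25.8 mA.
But then V_CE = 13 − 25.8×5.6 = -131 V < V_CE(sat) = 0.2 V — impossible in the active region.
So the transistor is saturated. With V_CE = 0.2 V, I_C = (V_CC − 0.2)/R_C = 12.8/5.6 = 2.29 mA.
Check: β·I_B = 25.8 mA > I_C = 2.29 mA, confirming saturation.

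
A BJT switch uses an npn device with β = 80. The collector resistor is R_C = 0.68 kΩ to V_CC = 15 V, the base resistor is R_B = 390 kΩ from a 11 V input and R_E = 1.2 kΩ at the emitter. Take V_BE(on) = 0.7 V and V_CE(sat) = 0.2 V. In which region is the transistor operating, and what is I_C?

active; I_C ≈ 1.7 mA

Assume active. Base-emitter loop: I_B = (V_BB − V_BE)/(R_B + (β+1)R_E) = (11 − 0.7)/(390 + 81×1.2) = 0.0211 mA.
I_C = β·I_B = 80×0.0211 = 1.69 mA.
V_CE = V_CC − I_C·R_C − I_E·R_E = 15 − 1.69×0.68 − 1.71×1.2 = 11.8 V > V_CE(sat), so the active-region assumption holds.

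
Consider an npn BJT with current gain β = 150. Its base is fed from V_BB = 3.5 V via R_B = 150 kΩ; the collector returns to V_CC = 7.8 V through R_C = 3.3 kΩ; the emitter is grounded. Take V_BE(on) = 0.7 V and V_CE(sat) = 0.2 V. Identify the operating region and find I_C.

saturation; I_C ≈ 2.3 mA

Assume active: I_B = (3.5 − 0.7)/150 = 0.0187 mA, giving I_C = β·I_B = 2.8 mA.
But then V_CE = 7.8 − 2.8×3.3 = -1.44 V < V_CE(sat) = 0.2 V — impossible in the active region.
So the transistor is saturated. With V_CE = 0.2 V, I_C = (V_CC − 0.2)/R_C = 7.6/3.3 = 2.3 mA.
Check: β·I_B = 2.8 mA > I_C = 2.3 mA, confirming saturation.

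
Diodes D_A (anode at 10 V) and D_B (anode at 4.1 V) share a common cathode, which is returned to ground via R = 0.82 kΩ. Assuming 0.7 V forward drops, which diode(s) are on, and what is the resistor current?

Assume both conduct. Then node N would need to be at both 10−0.7 = 9.3 V and 4.1−0.7 = 3.4 V, which is impossible.
Assume only D_A conducts: V_N = 10 − 0.7 = 9.3 V, so I_R = 9.3/0.82 = 11.3 mA.
Check D_B: its anode-to-cathode voltage is 4.1 − 9.3 = -5.2 V < 0.7 V, so it is off. The assumption is consistent.

Only D_A conducts; I_R ≈ 11 mA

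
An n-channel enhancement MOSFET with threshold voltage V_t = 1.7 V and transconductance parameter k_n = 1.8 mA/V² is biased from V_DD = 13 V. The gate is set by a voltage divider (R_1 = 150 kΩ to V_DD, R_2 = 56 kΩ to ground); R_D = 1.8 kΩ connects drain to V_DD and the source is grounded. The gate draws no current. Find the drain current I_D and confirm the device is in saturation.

V_G = V_DD·R_2/(R_1+R_2) = 13×56/206 = 3.53 V. With the source grounded, V_GS = V_G = 3.53 V.
Assume saturation: I_D = (k_n/2)(V_GS − V_t)² = (1.8/2)×(3.53 − 1.7)² = 0.9×1.83² = 3.03 mA.
V_DS = V_DD − I_D·R_D = 13 − 3.03×1.8 = 7.55 V.
Saturation requires V_DS ≥ V_GS − V_t = 1.83 V; 7.55 ≥ 1.83 ✓.

I_D ≈ 3 mA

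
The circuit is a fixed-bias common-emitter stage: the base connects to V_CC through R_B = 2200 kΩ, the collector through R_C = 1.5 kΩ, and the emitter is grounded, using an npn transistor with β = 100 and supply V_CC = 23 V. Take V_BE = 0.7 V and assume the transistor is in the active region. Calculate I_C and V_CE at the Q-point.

I_C ≈ 1 mA, V_CE ≈ 21 V

Base loop: V_CC = I_B·R_B + V_BE, so I_B = (23 − 0.7)/2200 kΩ = 0.0101 mA.
In the active region I_C = β·I_B = 100 × 0.0101 = 1.01 mA.
Collector loop: V_CE = V_CC − I_C·R_C = 23 − 1.01×1.5 = 21.5 V.
Since V_CE = 21.5 V > V_CE(sat) ≈ 0.2 V, the transistor is in the active region as assumed.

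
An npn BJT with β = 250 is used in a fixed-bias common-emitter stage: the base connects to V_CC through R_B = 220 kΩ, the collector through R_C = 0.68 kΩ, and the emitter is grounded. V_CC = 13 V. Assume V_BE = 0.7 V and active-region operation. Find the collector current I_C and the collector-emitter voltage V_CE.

I_C ≈ 14 mA, V_CE ≈ 3.5 V

Base loop: V_CC = I_B·R_B + V_BE, so I_B = (13 − 0.7)/220 kΩ = 0.0559 mA.
In the active region I_C = β·I_B = 250 × 0.0559 = 14 mA.
Collector loop: V_CE = V_CC − I_C·R_C = 13 − 14×0.68 = 3.5 V.
Since V_CE = 3.5 V > V_CE(sat) ≈ 0.2 V, the transistor is in the active region as assumed.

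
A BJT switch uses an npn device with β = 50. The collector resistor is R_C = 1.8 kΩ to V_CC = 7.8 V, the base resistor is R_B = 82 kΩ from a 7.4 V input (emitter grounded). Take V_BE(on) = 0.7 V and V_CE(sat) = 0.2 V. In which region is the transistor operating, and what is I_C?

Assume active. Base-emitter loop: I_B = (V_BB − V_BE)/R_B = (7.4 − 0.7)/82 = 0.0817 mA.
I_C = β·I_B = 50×0.0817 = 4.09 mA.
V_CE = V_CC − I_C·R_C = 7.8 − 4.09×1.8 = 0.446 V > V_CE(sat), so the active-region assumption holds.

active; I_C ≈ 4.1 mA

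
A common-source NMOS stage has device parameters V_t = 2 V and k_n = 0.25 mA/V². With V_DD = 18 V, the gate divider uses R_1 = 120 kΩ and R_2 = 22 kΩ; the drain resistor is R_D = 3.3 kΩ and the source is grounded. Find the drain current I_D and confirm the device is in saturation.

I_D ≈ 0.078 mA

V_G = V_DD·R_2/(R_1+R_2) = 18×22/142 = 2.79 V. With the source grounded, V_GS = V_G = 2.79 V.
Assume saturation: I_D = (k_n/2)(V_GS − V_t)² = (0.25/2)×(2.79 − 2)² = 0.125×0.789² = 0.0778 mA.
V_DS = V_DD − I_D·R_D = 18 − 0.0778×3.3 = 17.7 V.
Saturation requires V_DS ≥ V_GS − V_t = 0.789 V; 17.7 ≥ 0.789 ✓.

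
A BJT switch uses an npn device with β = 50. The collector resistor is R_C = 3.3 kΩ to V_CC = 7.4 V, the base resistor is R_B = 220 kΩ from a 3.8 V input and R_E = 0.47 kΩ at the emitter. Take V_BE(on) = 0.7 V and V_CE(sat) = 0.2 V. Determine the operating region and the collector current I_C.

Assume active. Base-emitter loop: I_B = (V_BB − V_BE)/(R_B + (β+1)R_E) = (3.8 − 0.7)/(220 + 51×0.47) = 0.0127 mA.
I_C = β·I_B = 50×0.0127 = 0.635 mA.
V_CE = V_CC − I_C·R_C − I_E·R_E = 7.4 − 0.635×3.3 − 0.648×0.47 = 5 V > V_CE(sat), so the active-region assumption holds.

active; I_C ≈ 0.64 mA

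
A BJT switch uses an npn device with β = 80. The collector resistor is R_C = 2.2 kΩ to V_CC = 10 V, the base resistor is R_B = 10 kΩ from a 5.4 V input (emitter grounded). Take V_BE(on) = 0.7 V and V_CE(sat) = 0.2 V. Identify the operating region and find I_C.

Assume active: I_B = (5.4 − 0.7)/10 = 0.47 mA, giving I_C = β·I_B = 37.6 mA.
But then V_CE = 10 − 37.6×2.2 = -72.7 V < V_CE(sat) = 0.2 V — impossible in the active region.
So the transistor is saturated. With V_CE = 0.2 V, I_C = (V_CC − 0.2)/R_C = 9.8/2.2 = 4.45 mA.
Check: β·I_B = 37.6 mA > I_C = 4.45 mA, confirming saturation.

saturation; I_C ≈ 4.5 mA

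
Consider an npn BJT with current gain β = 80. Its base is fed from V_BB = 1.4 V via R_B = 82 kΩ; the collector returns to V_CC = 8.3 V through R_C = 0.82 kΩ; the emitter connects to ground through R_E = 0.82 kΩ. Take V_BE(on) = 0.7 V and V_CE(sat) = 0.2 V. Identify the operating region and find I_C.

Assume active. Base-emitter loop: I_B = (V_BB − V_BE)/(R_B + (β+1)R_E) = (1.4 − 0.7)/(82 + 81×0.82) = 0.00472 mA.
I_C = β·I_B = 80×0.00472 = 0.377 mA.
V_CE = V_CC − I_C·R_C − I_E·R_E = 8.3 − 0.377×0.82 − 0.382×0.82 = 7.68 V > V_CE(sat), so the active-region assumption holds.

active; I_C ≈ 0.38 mA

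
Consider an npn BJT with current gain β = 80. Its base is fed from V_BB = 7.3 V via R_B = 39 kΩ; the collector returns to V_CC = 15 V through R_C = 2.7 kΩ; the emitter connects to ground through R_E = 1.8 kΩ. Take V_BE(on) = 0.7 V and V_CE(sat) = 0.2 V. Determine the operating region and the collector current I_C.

Assume active. Base-emitter loop: I_B = (V_BB − V_BE)/(R_B + (β+1)R_E) = (7.3 − 0.7)/(39 + 81×1.8) = 0.0357 mA.
I_C = β·I_B = 80×0.0357 = 2.86 mA.
V_CE = V_CC − I_C·R_C − I_E·R_E = 15 − 2.86×2.7 − 2.89×1.8 = 2.08 V > V_CE(sat), so the active-region assumption holds.

active; I_C ≈ 2.9 mA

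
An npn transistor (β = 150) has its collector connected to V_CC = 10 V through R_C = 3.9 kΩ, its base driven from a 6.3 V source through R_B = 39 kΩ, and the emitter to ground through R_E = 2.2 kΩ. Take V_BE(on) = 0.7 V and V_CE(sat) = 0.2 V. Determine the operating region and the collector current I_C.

Assume active: I_B = (6.3 − 0.7)/(39 + 151×2.2) = 0.0151 mA, I_C = β·I_B = 2.26 mA.
Then V_CE = 10 − 2.26×3.9 − 2.28×2.2 = -3.84 V < 0.2 V — the active assumption fails.
Re-solve with V_CE = 0.2 V. KCL at the emitter: V_E/R_E = (V_BB−0.7−V_E)/R_B + (V_CC−0.2−V_E)/R_C, giving V_E = 3.61 V.
I_C = (V_CC − 0.2 − V_E)/R_C = (9.8 − 3.61)/3.9 = 1.59 mA.
Check: I_B = (5.6 − 3.61)/39 = 0.0511 mA, and β·I_B = 7.67 mA > I_C, confirming saturation.

saturation; I_C ≈ 1.6 mA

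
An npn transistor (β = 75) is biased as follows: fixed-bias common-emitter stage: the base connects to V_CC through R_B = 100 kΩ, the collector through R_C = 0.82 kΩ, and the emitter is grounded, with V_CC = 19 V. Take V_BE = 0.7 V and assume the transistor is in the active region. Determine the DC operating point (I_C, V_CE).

I_C ≈ 14 mA, V_CE ≈ 7.7 V

Base loop: V_CC = I_B·R_B + V_BE, so I_B = (19 − 0.7)/100 kΩ = 0.183 mA.
In the active region I_C = β·I_B = 75 × 0.183 = 13.7 mA.
Collector loop: V_CE = V_CC − I_C·R_C = 19 − 13.7×0.82 = 7.75 V.
Since V_CE = 7.75 V > V_CE(sat) ≈ 0.2 V, the transistor is in the active region as assumed.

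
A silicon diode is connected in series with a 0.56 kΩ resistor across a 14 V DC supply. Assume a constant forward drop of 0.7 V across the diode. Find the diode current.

I ≈ 24 mA

KVL around the loop: 14 = V_D + I·R = 0.7 + I × 0.56 kΩ.
So I = (14 − 0.7) / 0.56 kΩ = 13.3 / 0.56 = 23.8 mA.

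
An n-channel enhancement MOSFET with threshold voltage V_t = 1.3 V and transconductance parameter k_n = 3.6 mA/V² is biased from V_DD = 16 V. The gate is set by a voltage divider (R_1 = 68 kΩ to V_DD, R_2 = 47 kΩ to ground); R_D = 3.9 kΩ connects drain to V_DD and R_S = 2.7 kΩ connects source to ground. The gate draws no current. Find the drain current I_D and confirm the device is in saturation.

V_G = V_DD·R_2/(R_1+R_2) = 16×47/115 = 6.54 V.
Assume saturation: I_D = (k_n/2)(V_GS − V_t)² with V_GS = V_G − I_D·R_S = 6.54 − 2.7·I_D.
Substituting gives 13.1·I_D² − 51.9·I_D + 49.4 = 0, with roots I_D = 1.59 or 2.36 mA.
The root I_D = 2.36 mA gives V_GS = 0.154 V ≤ V_t, so take I_D = 1.59 mA.
Then V_GS = 2.24 V and V_DS = V_DD − I_D(R_D+R_S) = 16 − 1.59×6.6 = 5.49 V.
Saturation requires V_DS ≥ V_GS − V_t = 0.94 V; 5.49 ≥ 0.94 ✓.

I_D ≈ 1.6 mA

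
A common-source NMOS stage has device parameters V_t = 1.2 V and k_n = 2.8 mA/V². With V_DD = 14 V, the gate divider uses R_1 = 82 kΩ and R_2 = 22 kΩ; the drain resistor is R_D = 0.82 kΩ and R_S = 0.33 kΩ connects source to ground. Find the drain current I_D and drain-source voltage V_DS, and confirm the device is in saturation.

V_G = V_DD·R_2/(R_1+R_2) = 14×22/104 = 2.96 V.
Assume saturation: I_D = (k_n/2)(V_GS − V_t)² with V_GS = V_G − I_D·R_S = 2.96 − 0.33·I_D.
Substituting gives 0.152·I_D² − 2.63·I_D + 4.34 = 0, with roots I_D = 1.85 or 15.4 mA.
The root I_D = 15.4 mA gives V_GS = -2.11 V ≤ V_t, so take I_D = 1.85 mA.
Then V_GS = 2.35 V and V_DS = V_DD − I_D(R_D+R_S) = 14 − 1.85×1.15 = 11.9 V.
Saturation requires V_DS ≥ V_GS − V_t = 1.15 V; 11.9 ≥ 1.15 ✓.

I_D ≈ 1.9 mA, V_DS ≈ 12 V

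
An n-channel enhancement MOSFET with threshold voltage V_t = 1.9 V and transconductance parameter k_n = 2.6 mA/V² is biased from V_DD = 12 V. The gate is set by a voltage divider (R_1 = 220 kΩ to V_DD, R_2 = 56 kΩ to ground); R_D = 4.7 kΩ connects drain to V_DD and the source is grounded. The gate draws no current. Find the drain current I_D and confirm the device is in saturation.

I_D ≈ 0.37 mA

V_G = V_DD·R_2/(R_1+R_2) = 12×56/276 = 2.43 V. With the source grounded, V_GS = V_G = 2.43 V.
Assume saturation: I_D = (k_n/2)(V_GS − V_t)² = (2.6/2)×(2.43 − 1.9)² = 1.3×0.535² = 0.372 mA.
V_DS = V_DD − I_D·R_D = 12 − 0.372×4.7 = 10.3 V.
Saturation requires V_DS ≥ V_GS − V_t = 0.535 V; 10.3 ≥ 0.535 ✓.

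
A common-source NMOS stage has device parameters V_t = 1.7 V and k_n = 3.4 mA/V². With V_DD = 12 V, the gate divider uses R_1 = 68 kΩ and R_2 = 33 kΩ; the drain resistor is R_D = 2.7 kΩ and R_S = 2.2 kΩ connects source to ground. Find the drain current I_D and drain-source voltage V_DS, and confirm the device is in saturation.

V_G = V_DD·R_2/(R_1+R_2) = 12×33/101 = 3.92 V.
Assume saturation: I_D = (k_n/2)(V_GS − V_t)² with V_GS = V_G − I_D·R_S = 3.92 − 2.2·I_D.
Substituting gives 8.23·I_D² − 17.6·I_D + 8.38 = 0, with roots I_D = 0.715 or 1.43 mA.
The root I_D = 1.43 mA gives V_GS = 0.784 V ≤ V_t, so take I_D = 0.715 mA.
Then V_GS = 2.35 V and V_DS = V_DD − I_D(R_D+R_S) = 12 − 0.715×4.9 = 8.5 V.
Saturation requires V_DS ≥ V_GS − V_t = 0.648 V; 8.5 ≥ 0.648 ✓.

I_D ≈ 0.71 mA, V_DS ≈ 8.5 V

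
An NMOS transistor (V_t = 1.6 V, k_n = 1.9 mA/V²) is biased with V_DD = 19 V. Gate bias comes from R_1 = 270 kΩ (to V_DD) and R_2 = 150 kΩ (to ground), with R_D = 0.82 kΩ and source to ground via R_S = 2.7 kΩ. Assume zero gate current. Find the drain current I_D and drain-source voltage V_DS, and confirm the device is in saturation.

I_D ≈ 1.5 mA, V_DS ≈ 14 V

V_G = V_DD·R_2/(R_1+R_2) = 19×150/420 = 6.79 V.
Assume saturation: I_D = (k_n/2)(V_GS − V_t)² with V_GS = V_G − I_D·R_S = 6.79 − 2.7·I_D.
Substituting gives 6.93·I_D² − 27.6·I_D + 25.5 = 0, with roots I_D = 1.46 or 2.52 mA.
The root I_D = 2.52 mA gives V_GS = -0.0301 V ≤ V_t, so take I_D = 1.46 mA.
Then V_GS = 2.84 V and V_DS = V_DD − I_D(R_D+R_S) = 19 − 1.46×3.52 = 13.9 V.
Saturation requires V_DS ≥ V_GS − V_t = 1.24 V; 13.9 ≥ 1.24 ✓.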